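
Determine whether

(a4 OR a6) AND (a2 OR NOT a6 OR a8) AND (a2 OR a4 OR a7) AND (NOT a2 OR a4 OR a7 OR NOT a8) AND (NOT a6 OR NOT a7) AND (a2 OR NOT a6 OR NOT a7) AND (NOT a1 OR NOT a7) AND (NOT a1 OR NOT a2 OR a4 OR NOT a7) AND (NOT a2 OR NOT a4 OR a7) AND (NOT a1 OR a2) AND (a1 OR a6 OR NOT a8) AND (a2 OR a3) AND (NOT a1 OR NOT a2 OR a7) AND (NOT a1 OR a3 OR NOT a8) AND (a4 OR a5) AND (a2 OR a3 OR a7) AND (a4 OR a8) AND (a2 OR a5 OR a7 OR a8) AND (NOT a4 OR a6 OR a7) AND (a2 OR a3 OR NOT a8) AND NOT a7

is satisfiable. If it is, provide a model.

Unit clause (NOT a7) forces a7 = False.
Try a1 = True:
  (NOT a1 OR a2) forces a2 = True.
  clause (NOT a1 OR NOT a2 OR a7) is falsified — backtrack.
So a1 = False.
Set a2 = False.
  then (a2 OR a4 OR a7) forces a4 = True.
  then (a2 OR a3) forces a3 = True.
  then (NOT a4 OR a6 OR a7) forces a6 = True.
  then (a2 OR NOT a6 OR a8) forces a8 = True.
Set a5 = True.
All clauses satisfied.

a1: False; a2: False; a3: True; a4: True; a5: True; a6: True; a7: False; a8: True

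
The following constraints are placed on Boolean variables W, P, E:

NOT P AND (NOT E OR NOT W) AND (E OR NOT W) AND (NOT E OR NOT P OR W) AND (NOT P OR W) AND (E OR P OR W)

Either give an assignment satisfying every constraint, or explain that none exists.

W: False; P: False; E: True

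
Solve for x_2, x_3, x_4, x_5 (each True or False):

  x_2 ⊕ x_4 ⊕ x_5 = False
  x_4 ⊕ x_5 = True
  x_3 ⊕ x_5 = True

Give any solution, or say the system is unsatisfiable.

x_2 = True; x_3 = True; x_4 = True; x_5 = False

x_2 ⊕ x_4 ⊕ x_5 = T ⊕ T ⊕ F = False ✓
x_4 ⊕ x_5 = T ⊕ F = True ✓
x_3 ⊕ x_5 = T ⊕ F = True ✓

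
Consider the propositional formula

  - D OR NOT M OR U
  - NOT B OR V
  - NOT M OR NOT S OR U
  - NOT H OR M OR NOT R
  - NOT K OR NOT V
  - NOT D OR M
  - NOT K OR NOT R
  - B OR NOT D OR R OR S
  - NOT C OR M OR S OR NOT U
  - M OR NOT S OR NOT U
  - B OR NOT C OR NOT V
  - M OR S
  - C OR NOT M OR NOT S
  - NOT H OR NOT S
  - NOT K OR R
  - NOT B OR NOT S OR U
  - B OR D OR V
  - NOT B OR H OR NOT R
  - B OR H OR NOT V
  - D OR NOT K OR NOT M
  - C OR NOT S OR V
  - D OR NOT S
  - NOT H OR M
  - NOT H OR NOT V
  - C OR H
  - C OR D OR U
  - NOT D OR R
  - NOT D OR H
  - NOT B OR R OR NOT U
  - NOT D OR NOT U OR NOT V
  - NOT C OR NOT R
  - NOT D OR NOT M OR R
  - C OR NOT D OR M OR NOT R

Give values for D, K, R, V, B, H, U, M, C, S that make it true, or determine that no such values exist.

D=T, K=F, R=T, V=F, B=F, H=T, U=F, M=T, C=F, S=F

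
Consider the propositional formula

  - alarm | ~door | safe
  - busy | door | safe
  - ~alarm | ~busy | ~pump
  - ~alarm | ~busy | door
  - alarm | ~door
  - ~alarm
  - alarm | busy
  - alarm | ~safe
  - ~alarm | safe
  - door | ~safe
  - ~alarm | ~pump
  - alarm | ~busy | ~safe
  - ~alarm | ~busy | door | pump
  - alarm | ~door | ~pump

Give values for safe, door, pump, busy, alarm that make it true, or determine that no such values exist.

safe: False; door: False; pump: False; busy: True; alarm: False

Unit clause (~alarm) forces alarm = False.
In (alarm | busy) only busy is left, so busy = True.
In (alarm | ~safe) only ~safe is left, so safe = False.
In (alarm | ~door | safe) only ~door is left, so door = False.
Set pump = False.
All clauses satisfied.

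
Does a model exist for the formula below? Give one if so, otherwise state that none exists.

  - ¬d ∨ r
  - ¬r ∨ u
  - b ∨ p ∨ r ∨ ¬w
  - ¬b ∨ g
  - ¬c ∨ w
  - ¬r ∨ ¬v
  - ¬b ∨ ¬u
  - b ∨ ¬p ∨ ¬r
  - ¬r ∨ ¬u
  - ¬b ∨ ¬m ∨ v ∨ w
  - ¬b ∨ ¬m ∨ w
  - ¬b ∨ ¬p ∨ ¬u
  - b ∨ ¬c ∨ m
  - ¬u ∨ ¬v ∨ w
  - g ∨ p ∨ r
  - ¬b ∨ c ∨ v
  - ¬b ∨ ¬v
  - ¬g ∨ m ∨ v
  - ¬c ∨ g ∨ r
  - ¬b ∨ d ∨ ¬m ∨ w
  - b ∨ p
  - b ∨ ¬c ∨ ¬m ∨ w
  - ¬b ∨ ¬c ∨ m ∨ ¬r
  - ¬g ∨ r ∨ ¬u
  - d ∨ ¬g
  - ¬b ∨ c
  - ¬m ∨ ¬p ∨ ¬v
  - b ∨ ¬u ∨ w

Set w = True.
Set b = False.
  then (b ∨ p) forces p = True.
  then (b ∨ ¬p ∨ ¬r) forces r = False.
  then (¬d ∨ r) forces d = False.
  then (d ∨ ¬g) forces g = False.
  then (¬c ∨ g ∨ r) forces c = False.
Set v = True.
  then (¬m ∨ ¬p ∨ ¬v) forces m = False.
Set u = False.
All clauses satisfied.

w: True, b: False, v: True, d: False, p: True, g: False, c: False, u: False, r: False, m: False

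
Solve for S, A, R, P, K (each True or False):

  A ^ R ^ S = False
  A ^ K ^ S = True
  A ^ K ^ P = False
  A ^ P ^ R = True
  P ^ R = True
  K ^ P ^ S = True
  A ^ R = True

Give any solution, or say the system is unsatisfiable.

S=T; A=F; R=T; P=F; K=F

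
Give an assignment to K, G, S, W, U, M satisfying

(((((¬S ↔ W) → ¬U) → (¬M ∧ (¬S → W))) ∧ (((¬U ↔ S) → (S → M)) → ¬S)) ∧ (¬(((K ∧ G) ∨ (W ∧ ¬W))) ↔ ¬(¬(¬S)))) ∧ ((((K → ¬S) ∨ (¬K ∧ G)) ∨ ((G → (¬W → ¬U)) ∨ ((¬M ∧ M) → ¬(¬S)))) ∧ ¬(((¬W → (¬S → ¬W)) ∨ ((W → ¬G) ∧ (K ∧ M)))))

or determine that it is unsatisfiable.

Unsatisfiable

The conjunct ¬(((¬W → (¬S → ¬W)) ∨ ((W → ¬G) ∧ (K ∧ M)))) is unsatisfiable on its own:
  W = True: this becomes ¬((True ∨ (¬G ∧ (K ∧ M)))) = False.
  W = False: this becomes ¬((True ∨ (K ∧ M))) = False.
So the whole conjunction is unsatisfiable.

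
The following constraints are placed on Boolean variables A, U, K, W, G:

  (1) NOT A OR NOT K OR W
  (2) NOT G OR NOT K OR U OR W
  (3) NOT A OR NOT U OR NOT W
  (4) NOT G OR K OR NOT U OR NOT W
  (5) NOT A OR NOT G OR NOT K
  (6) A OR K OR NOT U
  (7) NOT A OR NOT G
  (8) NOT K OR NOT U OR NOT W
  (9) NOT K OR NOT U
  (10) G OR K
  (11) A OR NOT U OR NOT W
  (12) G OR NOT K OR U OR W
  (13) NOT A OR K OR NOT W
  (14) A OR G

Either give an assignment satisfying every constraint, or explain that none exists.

A: False, U: False, K: True, W: True, G: True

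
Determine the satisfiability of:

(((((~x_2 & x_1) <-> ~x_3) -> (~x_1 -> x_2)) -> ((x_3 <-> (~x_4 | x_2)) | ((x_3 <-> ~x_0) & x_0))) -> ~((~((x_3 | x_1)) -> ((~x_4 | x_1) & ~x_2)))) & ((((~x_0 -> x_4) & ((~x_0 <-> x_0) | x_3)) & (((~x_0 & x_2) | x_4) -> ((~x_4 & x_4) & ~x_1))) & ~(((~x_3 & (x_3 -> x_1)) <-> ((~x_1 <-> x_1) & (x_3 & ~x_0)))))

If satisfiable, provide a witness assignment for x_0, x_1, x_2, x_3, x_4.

Case x_4 = True: the conjunct ((~x_0 & x_2) | x_4) -> ((~x_4 & x_4) & ~x_1) becomes ((~x_0 & x_2) | True) -> (False & ~x_1) = False.
Case x_4 = False: the formula simplifies to (((((~x_2 & x_1) <-> ~x_3) -> (~x_1 -> x_2)) -> (x_3 | ((x_3 <-> ~x_0) & x_0))) -> ~((~((x_3 | x_1)) -> ~x_2))) & (((x_0 & ((~x_0 <-> x_0) | x_3)) & ~((~x_0 & x_2))) & ~(((~x_3 & (x_3 -> x_1)) <-> ((~x_1 <-> x_1) & (x_3 & ~x_0))))).
  x_3 = True: the conjunct ((((~x_2 & x_1) <-> ~x_3) -> (~x_1 -> x_2)) -> (x_3 | ((x_3 <-> ~x_0) & x_0))) -> ~((~((x_3 | x_1)) -> ~x_2)) becomes ((~((~x_2 & x_1)) -> (~x_1 -> x_2)) -> True) -> ~True = False.
  x_3 = False: simplifies to ((((~x_2 & x_1) -> (~x_1 -> x_2)) -> (x_0 & x_0)) -> ~((~x_1 -> ~x_2))) & ((x_0 & (~x_0 <-> x_0)) & ~((~x_0 & x_2))).
    x_0 = True: the conjunct ~x_0 <-> x_0 becomes ~True <-> True = False.
    x_0 = False: the conjunct x_0 is False.
Both cases fail — unsatisfiable.

Unsatisfiable — no assignment works.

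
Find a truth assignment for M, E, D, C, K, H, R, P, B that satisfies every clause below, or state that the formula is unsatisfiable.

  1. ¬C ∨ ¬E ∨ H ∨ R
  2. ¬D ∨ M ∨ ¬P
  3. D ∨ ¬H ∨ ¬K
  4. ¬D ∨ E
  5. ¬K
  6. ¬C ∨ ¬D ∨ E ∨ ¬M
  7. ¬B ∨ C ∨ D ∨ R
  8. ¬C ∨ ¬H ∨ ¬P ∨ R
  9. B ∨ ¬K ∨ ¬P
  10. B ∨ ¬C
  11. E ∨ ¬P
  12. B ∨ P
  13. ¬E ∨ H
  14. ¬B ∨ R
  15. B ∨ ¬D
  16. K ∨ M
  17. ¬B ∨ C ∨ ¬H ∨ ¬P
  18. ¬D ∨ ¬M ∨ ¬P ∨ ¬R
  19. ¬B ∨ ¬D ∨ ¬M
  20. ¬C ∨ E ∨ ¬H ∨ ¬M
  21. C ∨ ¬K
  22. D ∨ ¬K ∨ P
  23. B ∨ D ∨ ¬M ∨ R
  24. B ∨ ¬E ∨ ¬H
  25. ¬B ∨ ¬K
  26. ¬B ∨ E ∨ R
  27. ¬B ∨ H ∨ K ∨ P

M = True, E = True, D = False, C = True, K = False, H = True, R = True, P = True, B = True

Unit clause (¬K) forces K = False.
In (K ∨ M) only M is left, so M = True.
Set E = True.
  then (¬E ∨ H) forces H = True.
  then (B ∨ ¬E ∨ ¬H) forces B = True.
  then (¬B ∨ R) forces R = True.
  then (¬B ∨ ¬D ∨ ¬M) forces D = False.
Set C = True.
Set P = True.
All clauses satisfied.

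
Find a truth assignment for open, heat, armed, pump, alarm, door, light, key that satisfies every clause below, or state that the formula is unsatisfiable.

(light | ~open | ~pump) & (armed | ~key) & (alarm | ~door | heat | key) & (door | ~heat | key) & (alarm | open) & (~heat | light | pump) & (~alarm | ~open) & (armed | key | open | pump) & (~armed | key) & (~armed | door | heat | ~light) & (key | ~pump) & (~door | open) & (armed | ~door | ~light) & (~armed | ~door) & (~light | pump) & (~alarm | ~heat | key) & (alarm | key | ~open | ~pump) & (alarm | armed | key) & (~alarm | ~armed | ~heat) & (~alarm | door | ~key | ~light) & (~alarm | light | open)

Set open = True.
  then (~alarm | ~open) forces alarm = False.
Set heat = False.
Set armed = True.
  then (~armed | key) forces key = True.
  then (~armed | ~door) forces door = False.
  then (~armed | door | heat | ~light) forces light = False.
  then (light | ~open | ~pump) forces pump = False.
All clauses satisfied.

open=T; heat=F; armed=T; pump=F; alarm=F; door=F; light=F; key=T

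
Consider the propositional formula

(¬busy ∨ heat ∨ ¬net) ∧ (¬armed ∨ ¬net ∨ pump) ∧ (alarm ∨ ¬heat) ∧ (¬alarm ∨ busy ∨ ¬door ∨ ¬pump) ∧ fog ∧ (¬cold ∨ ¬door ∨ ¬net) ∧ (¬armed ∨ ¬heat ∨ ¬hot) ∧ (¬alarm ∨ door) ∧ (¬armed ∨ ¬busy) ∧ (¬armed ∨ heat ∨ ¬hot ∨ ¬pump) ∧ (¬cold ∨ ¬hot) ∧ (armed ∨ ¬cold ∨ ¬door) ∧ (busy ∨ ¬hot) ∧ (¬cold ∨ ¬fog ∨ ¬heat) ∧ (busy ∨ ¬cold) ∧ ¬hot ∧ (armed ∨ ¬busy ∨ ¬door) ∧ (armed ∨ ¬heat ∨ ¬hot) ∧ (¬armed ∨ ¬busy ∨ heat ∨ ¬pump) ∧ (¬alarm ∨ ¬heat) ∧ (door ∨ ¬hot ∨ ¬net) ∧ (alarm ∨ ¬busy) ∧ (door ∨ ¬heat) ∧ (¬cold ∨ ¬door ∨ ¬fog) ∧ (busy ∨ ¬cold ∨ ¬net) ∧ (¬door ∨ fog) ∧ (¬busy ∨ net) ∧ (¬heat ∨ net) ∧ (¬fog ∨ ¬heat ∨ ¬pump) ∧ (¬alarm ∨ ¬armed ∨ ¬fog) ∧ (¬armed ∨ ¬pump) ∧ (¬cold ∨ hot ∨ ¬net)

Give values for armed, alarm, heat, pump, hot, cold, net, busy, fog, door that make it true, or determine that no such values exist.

Unit clause (fog) forces fog = True.
Unit clause (¬hot) forces hot = False.
Set armed = False.
Set alarm = False.
  then (alarm ∨ ¬heat) forces heat = False.
  then (alarm ∨ ¬busy) forces busy = False.
  then (busy ∨ ¬cold) forces cold = False.
Set pump = False.
Set net = False.
Set door = True.
All clauses satisfied.

armed = False, alarm = False, heat = False, pump = False, hot = False, cold = False, net = False, busy = False, fog = True, door = True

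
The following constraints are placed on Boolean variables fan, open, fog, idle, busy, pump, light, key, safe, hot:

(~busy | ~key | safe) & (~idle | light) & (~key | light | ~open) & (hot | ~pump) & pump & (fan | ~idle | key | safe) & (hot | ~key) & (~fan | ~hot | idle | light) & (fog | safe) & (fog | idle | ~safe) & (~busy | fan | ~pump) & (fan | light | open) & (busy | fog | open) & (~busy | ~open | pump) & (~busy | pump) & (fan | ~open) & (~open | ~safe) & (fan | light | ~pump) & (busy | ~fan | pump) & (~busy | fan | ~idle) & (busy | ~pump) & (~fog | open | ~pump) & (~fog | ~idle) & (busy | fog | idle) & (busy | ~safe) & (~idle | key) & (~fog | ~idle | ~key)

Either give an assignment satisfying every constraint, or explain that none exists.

Unit clause (pump) forces pump = True.
In (busy | ~pump) only busy is left, so busy = True.
In (hot | ~pump) only hot is left, so hot = True.
In (~busy | fan | ~pump) only fan is left, so fan = True.
Set open = False.
  then (~fog | open | ~pump) forces fog = False.
  then (fog | safe) forces safe = True.
  then (fog | idle | ~safe) forces idle = True.
  then (~idle | key) forces key = True.
  then (~idle | light) forces light = True.
All clauses satisfied.

fan=T, open=F, fog=F, idle=T, busy=T, pump=T, light=T, key=T, safe=T, hot=T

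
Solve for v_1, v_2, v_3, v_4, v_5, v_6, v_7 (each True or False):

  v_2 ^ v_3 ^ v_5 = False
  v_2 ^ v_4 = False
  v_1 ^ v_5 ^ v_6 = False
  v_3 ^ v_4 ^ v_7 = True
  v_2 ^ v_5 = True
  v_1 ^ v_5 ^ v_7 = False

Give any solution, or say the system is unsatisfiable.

v_1 = True; v_2 = False; v_3 = True; v_4 = False; v_5 = True; v_6 = False; v_7 = False

v_2 ^ v_3 ^ v_5 = F ^ T ^ T = False ✓
v_2 ^ v_4 = F ^ F = False ✓
v_1 ^ v_5 ^ v_6 = T ^ T ^ F = False ✓
v_3 ^ v_4 ^ v_7 = T ^ F ^ F = True ✓
v_2 ^ v_5 = F ^ T = True ✓
v_1 ^ v_5 ^ v_7 = T ^ T ^ F = False ✓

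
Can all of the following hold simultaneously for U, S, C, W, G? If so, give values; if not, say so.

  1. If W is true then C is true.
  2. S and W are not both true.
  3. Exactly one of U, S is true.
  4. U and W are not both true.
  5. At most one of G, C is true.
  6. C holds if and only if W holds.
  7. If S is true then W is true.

U=T, S=F, C=F, W=F, G=T

  (1) W=F ⇒ C: vacuous ✓
  (2) S=F, W=F — not both ✓
  (3) {U, S}: 1 true — exactly one ✓
  (4) U=T, W=F — not both ✓
  (5) {G, C}: 1 true — at most one ✓
  (6) C=F, W=F — same ✓
  (7) S=F ⇒ W: vacuous ✓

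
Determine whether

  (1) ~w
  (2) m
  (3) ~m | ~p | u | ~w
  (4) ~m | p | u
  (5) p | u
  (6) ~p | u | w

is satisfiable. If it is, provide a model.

p: False, w: False, m: True, u: True

Unit clause (~w) forces w = False.
Unit clause (m) forces m = True.
Set p = False.
  then (~m | p | u) forces u = True.
Check each clause:
  (~w): ~w holds.
  (m): m holds.
  (~m | ~p | u | ~w): ~p holds.
  (~m | p | u): u holds.
  (p | u): u holds.
  (~p | u | w): ~p holds.
All clauses satisfied.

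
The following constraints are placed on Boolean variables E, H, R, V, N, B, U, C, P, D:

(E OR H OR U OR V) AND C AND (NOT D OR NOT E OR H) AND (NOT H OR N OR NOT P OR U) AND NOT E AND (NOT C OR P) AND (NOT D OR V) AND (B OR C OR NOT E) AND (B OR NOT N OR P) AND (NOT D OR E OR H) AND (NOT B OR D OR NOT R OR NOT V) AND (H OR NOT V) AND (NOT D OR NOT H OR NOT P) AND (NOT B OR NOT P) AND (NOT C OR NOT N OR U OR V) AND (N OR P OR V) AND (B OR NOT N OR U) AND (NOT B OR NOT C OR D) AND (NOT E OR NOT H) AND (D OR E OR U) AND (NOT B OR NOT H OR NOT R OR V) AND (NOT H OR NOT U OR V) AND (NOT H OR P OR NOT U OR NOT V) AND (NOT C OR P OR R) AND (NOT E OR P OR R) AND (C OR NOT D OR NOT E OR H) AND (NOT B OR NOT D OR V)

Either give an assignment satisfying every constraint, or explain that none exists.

Unit clause (C) forces C = True.
Unit clause (NOT E) forces E = False.
In (NOT C OR P) only P is left, so P = True.
In (NOT B OR NOT P) only NOT B is left, so B = False.
Set H = True.
  then (NOT D OR NOT H OR NOT P) forces D = False.
  then (D OR E OR U) forces U = True.
  then (NOT H OR NOT U OR V) forces V = True.
Set R = False.
Set N = False.
All clauses satisfied.

E: False, H: True, R: False, V: True, N: False, B: False, U: True, C: True, P: True, D: False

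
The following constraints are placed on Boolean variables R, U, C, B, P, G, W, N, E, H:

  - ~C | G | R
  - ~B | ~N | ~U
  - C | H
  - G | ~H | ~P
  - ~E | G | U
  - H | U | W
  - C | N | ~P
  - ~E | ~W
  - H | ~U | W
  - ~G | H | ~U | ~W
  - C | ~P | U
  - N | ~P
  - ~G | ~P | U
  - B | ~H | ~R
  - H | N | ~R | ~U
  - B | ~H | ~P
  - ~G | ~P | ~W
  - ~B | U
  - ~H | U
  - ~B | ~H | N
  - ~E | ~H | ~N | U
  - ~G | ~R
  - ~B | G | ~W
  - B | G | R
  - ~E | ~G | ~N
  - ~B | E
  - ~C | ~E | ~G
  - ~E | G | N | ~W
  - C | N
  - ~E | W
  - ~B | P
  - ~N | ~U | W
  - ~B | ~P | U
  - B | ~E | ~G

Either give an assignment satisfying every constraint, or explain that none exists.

R=T; U=F; C=T; B=F; P=F; G=F; W=T; N=T; E=F; H=F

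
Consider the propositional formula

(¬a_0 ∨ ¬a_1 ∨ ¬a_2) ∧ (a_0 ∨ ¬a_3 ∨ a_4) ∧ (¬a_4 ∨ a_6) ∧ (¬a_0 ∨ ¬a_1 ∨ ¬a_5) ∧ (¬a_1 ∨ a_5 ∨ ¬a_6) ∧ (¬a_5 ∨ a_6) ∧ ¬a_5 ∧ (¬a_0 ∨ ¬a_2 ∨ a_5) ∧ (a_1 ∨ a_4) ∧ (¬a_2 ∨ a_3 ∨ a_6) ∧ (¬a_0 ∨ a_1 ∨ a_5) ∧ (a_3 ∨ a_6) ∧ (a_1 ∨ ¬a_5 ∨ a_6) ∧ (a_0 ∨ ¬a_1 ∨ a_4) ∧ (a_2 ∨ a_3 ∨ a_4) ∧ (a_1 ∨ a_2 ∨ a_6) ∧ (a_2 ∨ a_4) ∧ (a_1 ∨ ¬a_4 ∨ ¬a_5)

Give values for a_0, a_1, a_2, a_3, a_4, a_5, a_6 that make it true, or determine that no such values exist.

a_0 = False; a_1 = False; a_2 = False; a_3 = False; a_4 = True; a_5 = False; a_6 = True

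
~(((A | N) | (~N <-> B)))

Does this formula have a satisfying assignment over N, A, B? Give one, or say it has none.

N = False, A = False, B = False

  ~(((A | N) | (~N <-> B))) = True
    (A | N) | (~N <-> B) = False
      A | N = False
      ~N <-> B = False
        ~N = True
The formula evaluates to True.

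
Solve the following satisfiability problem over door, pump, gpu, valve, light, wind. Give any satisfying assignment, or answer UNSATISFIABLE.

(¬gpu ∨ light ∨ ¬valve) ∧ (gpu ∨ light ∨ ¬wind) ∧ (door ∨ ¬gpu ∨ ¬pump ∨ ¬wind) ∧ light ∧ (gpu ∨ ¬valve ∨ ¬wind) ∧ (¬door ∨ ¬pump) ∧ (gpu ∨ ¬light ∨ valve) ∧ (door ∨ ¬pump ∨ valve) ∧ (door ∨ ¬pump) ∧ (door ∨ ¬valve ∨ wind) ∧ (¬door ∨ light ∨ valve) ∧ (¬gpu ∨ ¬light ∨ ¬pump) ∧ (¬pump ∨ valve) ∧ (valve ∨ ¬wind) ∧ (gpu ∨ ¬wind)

door=T, pump=F, gpu=F, valve=T, light=T, wind=F

Unit clause (light) forces light = True.
Set door = True.
  then (¬door ∨ ¬pump) forces pump = False.
Set gpu = False.
  then (gpu ∨ ¬light ∨ valve) forces valve = True.
  then (gpu ∨ ¬wind) forces wind = False.
All clauses satisfied.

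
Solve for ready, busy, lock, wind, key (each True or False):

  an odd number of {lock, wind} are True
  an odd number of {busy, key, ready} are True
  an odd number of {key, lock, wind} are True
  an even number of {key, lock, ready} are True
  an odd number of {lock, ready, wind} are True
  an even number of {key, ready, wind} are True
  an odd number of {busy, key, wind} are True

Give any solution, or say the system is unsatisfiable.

UNSATISFIABLE

Adding constraints 1, 4, 6 mod 2: every variable appears an even number of times on the left, so the left side is 0.
But the right sides sum to 1 (mod 2). 0 ≠ 1 — the system is inconsistent.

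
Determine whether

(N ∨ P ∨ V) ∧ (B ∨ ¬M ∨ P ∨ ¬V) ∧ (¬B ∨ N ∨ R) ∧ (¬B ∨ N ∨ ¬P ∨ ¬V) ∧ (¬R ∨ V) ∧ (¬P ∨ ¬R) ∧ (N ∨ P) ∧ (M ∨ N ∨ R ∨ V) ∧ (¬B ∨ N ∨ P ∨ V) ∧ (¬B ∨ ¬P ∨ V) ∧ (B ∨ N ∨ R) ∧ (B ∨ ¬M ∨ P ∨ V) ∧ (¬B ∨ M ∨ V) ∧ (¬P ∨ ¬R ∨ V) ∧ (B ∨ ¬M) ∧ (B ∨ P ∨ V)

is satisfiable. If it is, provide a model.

Set V = True.
Set P = True.
  then (¬P ∨ ¬R) forces R = False.
Try N = False:
  (¬B ∨ N ∨ R) forces B = False.
  clause (B ∨ N ∨ R) is falsified — backtrack.
So N = True.
Set B = False.
  then (B ∨ ¬M) forces M = False.
All clauses satisfied.

V = True, P = True, N = True, B = False, M = False, R = False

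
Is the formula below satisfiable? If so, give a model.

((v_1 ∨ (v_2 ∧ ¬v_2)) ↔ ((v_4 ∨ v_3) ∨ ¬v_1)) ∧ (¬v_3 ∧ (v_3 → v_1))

v_1 = True, v_2 = True, v_3 = False, v_4 = True

  (v_1 ∨ (v_2 ∧ ¬v_2)) ↔ ((v_4 ∨ v_3) ∨ ¬v_1) = True
    v_1 ∨ (v_2 ∧ ¬v_2) = True
      v_2 ∧ ¬v_2 = False
        ¬v_2 = False
    (v_4 ∨ v_3) ∨ ¬v_1 = True
      v_4 ∨ v_3 = True
      ¬v_1 = False
  ¬v_3 ∧ (v_3 → v_1) = True
    ¬v_3 = True
    v_3 → v_1 = True
Both conjuncts True, so the formula holds.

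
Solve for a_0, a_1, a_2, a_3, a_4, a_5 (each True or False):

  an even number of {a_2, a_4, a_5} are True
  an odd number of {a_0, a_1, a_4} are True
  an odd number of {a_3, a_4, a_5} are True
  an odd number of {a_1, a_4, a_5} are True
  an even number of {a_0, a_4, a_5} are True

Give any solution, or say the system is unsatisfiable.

a_0 = False, a_1 = True, a_2 = False, a_3 = True, a_4 = False, a_5 = False

{a_2, a_4, a_5}: 0 true → even ✓
{a_0, a_1, a_4}: 1 true → odd ✓
{a_3, a_4, a_5}: 1 true → odd ✓
{a_1, a_4, a_5}: 1 true → odd ✓
{a_0, a_4, a_5}: 0 true → even ✓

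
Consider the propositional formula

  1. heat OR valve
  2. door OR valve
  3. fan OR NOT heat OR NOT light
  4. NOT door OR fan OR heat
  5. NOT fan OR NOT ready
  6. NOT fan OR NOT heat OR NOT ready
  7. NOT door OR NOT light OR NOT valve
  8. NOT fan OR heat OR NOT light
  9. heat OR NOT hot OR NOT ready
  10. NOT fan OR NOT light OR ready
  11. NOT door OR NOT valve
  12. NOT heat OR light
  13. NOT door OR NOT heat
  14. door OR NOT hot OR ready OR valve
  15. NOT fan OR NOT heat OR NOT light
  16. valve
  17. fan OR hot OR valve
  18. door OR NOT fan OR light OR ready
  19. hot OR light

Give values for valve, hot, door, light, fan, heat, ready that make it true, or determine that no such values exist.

valve: True, hot: False, door: False, light: True, fan: False, heat: False, ready: True

Unit clause (valve) forces valve = True.
In (NOT door OR NOT valve) only NOT door is left, so door = False.
Set hot = False.
  then (hot OR light) forces light = True.
Try fan = True:
  (NOT fan OR NOT ready) forces ready = False.
  clause (NOT fan OR NOT light OR ready) is falsified — backtrack.
So fan = False.
  then (fan OR NOT heat OR NOT light) forces heat = False.
Set ready = True.
All clauses satisfied.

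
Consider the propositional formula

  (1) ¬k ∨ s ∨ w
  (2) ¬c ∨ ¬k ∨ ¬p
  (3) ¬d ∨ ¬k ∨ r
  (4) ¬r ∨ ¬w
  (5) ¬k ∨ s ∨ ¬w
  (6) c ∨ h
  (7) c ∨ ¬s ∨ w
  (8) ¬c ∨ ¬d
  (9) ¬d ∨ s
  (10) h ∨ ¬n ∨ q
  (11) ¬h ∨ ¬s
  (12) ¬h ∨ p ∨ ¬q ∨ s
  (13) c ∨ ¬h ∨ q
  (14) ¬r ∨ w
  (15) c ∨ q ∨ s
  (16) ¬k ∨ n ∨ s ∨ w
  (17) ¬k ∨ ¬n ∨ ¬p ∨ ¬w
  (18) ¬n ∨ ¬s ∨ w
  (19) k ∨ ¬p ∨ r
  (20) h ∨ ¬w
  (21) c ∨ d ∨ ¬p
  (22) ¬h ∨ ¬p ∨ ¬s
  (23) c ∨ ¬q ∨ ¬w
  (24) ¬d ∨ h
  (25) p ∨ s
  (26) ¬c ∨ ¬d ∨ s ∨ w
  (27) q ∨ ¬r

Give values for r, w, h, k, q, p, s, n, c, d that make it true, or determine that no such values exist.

r = False, w = False, h = False, k = False, q = True, p = False, s = True, n = False, c = True, d = False

Try r = True:
  (¬r ∨ ¬w) forces w = False.
  clause (¬r ∨ w) is falsified — backtrack.
So r = False.
Set w = False.
Try h = True:
  (¬h ∨ ¬s) forces s = False.
  (¬k ∨ s ∨ w) forces k = False.
  (¬d ∨ s) forces d = False.
  (k ∨ ¬p ∨ r) forces p = False.
  clause (p ∨ s) is falsified — backtrack.
So h = False.
  then (c ∨ h) forces c = True.
  then (¬c ∨ ¬d) forces d = False.
Set k = False.
  then (k ∨ ¬p ∨ r) forces p = False.
  then (p ∨ s) forces s = True.
  then (¬n ∨ ¬s ∨ w) forces n = False.
Set q = True.
All clauses satisfied.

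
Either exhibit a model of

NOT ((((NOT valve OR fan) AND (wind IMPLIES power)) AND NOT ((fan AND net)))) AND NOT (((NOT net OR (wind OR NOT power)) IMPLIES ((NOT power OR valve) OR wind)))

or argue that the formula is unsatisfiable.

Case power = True: the formula simplifies to NOT (((NOT valve OR fan) AND NOT ((fan AND net)))) AND NOT (((NOT net OR wind) IMPLIES (valve OR wind))).
  valve = True: the conjunct NOT (((NOT net OR wind) IMPLIES (valve OR wind))) becomes NOT (((NOT net OR wind) IMPLIES True)) = False.
  valve = False: simplifies to NOT (NOT ((fan AND net))) AND NOT (((NOT net OR wind) IMPLIES wind)).
    net = True: simplifies to NOT (NOT fan) AND NOT ((wind IMPLIES wind)).
      wind = True: the conjunct NOT ((wind IMPLIES wind)) becomes NOT ((True IMPLIES True)) = False.
      wind = False: the conjunct NOT ((wind IMPLIES wind)) becomes NOT ((False IMPLIES False)) = False.
    net = False: the conjunct NOT (NOT ((fan AND net))) becomes NOT (NOT False) = False.
Case power = False: the conjunct NOT (((NOT net OR (wind OR NOT power)) IMPLIES ((NOT power OR valve) OR wind))) becomes NOT ((True IMPLIES True)) = False.
Both cases fail — unsatisfiable.

No satisfying assignment exists.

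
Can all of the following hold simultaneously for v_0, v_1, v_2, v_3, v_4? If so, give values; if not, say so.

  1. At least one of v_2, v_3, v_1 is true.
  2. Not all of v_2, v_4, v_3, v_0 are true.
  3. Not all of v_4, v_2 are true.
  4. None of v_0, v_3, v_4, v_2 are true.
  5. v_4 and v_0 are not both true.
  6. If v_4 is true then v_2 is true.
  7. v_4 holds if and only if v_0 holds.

v_0 = False, v_1 = True, v_2 = False, v_3 = False, v_4 = False

  (1) {v_2, v_3, v_1}: 1 true — at least one ✓
  (2) {v_2, v_4, v_3, v_0}: 0/4 true — not all ✓
  (3) {v_4, v_2}: 0/2 true — not all ✓
  (4) {v_0, v_3, v_4, v_2}: 0 true — none ✓
  (5) v_4=F, v_0=F — not both ✓
  (6) v_4=F ⇒ v_2: vacuous ✓
  (7) v_4=F, v_0=F — same ✓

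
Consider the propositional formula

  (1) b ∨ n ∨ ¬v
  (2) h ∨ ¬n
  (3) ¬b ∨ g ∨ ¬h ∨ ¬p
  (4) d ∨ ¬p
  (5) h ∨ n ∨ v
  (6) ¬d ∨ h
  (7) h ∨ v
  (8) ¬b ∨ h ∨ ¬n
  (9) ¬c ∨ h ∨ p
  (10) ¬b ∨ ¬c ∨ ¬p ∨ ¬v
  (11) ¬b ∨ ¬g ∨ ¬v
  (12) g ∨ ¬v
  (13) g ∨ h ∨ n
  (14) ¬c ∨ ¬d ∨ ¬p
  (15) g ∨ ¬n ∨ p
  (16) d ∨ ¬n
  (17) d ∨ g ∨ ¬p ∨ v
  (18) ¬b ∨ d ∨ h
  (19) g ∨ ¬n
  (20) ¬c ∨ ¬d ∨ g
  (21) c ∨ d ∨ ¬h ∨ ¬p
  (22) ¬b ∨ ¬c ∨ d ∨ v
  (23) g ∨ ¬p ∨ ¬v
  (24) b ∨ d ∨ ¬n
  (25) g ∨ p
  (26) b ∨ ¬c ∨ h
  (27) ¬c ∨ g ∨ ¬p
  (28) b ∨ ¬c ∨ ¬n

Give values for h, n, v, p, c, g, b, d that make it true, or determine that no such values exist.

Try h = False:
  (h ∨ ¬n) forces n = False.
  (h ∨ n ∨ v) forces v = True.
  (b ∨ n ∨ ¬v) forces b = True.
  (¬d ∨ h) forces d = False.
  clause (¬b ∨ d ∨ h) is falsified — backtrack.
So h = True.
Set n = False.
Set v = False.
Set p = False.
  then (g ∨ p) forces g = True.
Set c = True.
Set b = False.
Set d = False.
All clauses satisfied.

h=T, n=F, v=F, p=F, c=T, g=T, b=F, d=F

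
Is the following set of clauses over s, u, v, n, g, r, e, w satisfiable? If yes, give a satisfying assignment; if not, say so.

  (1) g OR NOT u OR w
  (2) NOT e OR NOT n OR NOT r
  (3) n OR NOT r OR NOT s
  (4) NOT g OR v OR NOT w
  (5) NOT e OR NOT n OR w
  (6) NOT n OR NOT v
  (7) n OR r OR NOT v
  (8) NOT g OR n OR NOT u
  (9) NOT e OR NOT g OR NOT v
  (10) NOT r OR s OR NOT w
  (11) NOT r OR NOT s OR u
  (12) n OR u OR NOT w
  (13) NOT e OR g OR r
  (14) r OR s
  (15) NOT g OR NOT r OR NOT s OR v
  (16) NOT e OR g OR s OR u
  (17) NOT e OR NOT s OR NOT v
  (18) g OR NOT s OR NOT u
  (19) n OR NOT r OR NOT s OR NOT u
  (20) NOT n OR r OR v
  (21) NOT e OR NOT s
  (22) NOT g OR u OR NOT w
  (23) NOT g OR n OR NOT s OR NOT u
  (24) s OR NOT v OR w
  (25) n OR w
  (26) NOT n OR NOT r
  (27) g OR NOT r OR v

Case n = True:
  (NOT n OR NOT v) forces v = False.
  (NOT n OR r OR v) forces r = True.
  Clause (NOT n OR NOT r) is falsified — contradiction.
Case n = False:
  (n OR w) forces w = True.
  (n OR u OR NOT w) forces u = True.
  (NOT g OR n OR NOT u) forces g = False.
  (g OR NOT s OR NOT u) forces s = False.
  (NOT r OR s OR NOT w) forces r = False.
  Clause (r OR s) is falsified — contradiction.
Both cases fail, so the formula is unsatisfiable.

UNSATISFIABLE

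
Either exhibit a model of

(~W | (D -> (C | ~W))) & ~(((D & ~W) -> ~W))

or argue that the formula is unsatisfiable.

UNSATISFIABLE

The conjunct ~(((D & ~W) -> ~W)) is unsatisfiable on its own:
  W=F, D=F: evaluates to False.
  W=F, D=T: evaluates to False.
  W=T, D=F: evaluates to False.
  W=T, D=T: evaluates to False.
So the whole conjunction is unsatisfiable.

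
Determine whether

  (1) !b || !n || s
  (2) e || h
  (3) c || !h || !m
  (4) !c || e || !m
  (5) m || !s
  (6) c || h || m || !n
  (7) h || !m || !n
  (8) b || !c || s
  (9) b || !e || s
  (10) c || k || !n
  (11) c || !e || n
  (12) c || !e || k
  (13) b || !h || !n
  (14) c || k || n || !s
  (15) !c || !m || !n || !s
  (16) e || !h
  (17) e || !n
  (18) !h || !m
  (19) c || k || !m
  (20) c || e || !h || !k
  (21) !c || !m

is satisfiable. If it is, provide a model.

m = False; b = True; n = False; c = True; k = True; e = True; h = True; s = False

Try m = True:
  (!h || !m) forces h = False.
  (e || h) forces e = True.
  (h || !m || !n) forces n = False.
  (c || !e || n) forces c = True.
  clause (!c || !m) is falsified — backtrack.
So m = False.
  then (m || !s) forces s = False.
Try b = False:
  (b || !c || s) forces c = False.
  (b || !e || s) forces e = False.
  (e || h) forces h = True.
  clause (e || !h) is falsified — backtrack.
So b = True.
  then (!b || !n || s) forces n = False.
Set c = True.
Set k = True.
Set e = True.
Set h = True.
All clauses satisfied.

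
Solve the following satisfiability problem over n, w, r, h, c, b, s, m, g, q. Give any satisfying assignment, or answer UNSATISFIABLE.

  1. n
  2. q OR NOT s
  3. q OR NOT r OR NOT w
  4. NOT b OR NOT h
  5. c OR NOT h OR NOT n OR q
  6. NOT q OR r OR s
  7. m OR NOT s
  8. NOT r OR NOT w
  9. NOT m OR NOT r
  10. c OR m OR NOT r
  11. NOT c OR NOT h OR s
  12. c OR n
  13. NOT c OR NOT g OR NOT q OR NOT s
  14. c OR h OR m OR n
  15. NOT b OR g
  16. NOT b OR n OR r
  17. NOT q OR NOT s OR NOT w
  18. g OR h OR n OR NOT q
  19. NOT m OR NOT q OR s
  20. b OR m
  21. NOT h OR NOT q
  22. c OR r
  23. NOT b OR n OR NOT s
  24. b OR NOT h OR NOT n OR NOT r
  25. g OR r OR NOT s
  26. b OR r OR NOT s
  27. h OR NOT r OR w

n: True, w: False, r: False, h: False, c: True, b: False, s: False, m: True, g: False, q: False

Unit clause (n) forces n = True.
Set w = False.
Try r = True:
  (NOT m OR NOT r) forces m = False.
  (m OR NOT s) forces s = False.
  (c OR m OR NOT r) forces c = True.
  (NOT c OR NOT h OR s) forces h = False.
  clause (h OR NOT r OR w) is falsified — backtrack.
So r = False.
  then (c OR r) forces c = True.
Set h = False.
Set b = False.
  then (b OR m) forces m = True.
  then (b OR r OR NOT s) forces s = False.
  then (NOT q OR r OR s) forces q = False.
Set g = False.
All clauses satisfied.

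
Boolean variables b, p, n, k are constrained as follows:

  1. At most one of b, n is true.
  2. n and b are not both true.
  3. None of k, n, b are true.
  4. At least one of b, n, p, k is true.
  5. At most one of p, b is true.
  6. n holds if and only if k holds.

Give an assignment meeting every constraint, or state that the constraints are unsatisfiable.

b: False, p: True, n: False, k: False

  (1) {b, n}: 0 true — at most one ✓
  (2) n=F, b=F — not both ✓
  (3) {k, n, b}: 0 true — none ✓
  (4) {b, n, p, k}: 1 true — at least one ✓
  (5) {p, b}: 1 true — at most one ✓
  (6) n=F, k=F — same ✓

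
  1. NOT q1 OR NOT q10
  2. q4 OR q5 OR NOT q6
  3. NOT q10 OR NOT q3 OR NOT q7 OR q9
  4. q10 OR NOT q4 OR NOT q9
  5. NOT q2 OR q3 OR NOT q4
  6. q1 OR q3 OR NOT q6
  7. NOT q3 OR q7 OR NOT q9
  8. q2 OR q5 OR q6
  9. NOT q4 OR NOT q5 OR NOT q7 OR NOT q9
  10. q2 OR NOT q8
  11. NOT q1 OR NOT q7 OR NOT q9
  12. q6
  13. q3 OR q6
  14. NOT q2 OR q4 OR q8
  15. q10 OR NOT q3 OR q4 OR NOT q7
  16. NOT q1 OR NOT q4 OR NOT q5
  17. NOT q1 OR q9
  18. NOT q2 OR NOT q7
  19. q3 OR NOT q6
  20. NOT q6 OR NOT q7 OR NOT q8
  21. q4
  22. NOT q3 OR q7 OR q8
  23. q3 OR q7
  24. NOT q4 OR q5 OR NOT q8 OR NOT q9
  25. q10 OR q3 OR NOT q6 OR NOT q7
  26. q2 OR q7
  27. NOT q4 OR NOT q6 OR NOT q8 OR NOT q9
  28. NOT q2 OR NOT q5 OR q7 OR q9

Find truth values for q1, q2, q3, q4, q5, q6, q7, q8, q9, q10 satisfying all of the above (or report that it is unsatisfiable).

Unit clause (q6) forces q6 = True.
In (q3 OR NOT q6) only q3 is left, so q3 = True.
Unit clause (q4) forces q4 = True.
Set q1 = False.
Set q2 = True.
  then (NOT q2 OR NOT q7) forces q7 = False.
  then (NOT q3 OR q7 OR q8) forces q8 = True.
  then (NOT q4 OR NOT q6 OR NOT q8 OR NOT q9) forces q9 = False.
  then (NOT q2 OR NOT q5 OR q7 OR q9) forces q5 = False.
Set q10 = True.
All clauses satisfied.

q1=F; q2=T; q3=T; q4=T; q5=F; q6=T; q7=F; q8=T; q9=F; q10=T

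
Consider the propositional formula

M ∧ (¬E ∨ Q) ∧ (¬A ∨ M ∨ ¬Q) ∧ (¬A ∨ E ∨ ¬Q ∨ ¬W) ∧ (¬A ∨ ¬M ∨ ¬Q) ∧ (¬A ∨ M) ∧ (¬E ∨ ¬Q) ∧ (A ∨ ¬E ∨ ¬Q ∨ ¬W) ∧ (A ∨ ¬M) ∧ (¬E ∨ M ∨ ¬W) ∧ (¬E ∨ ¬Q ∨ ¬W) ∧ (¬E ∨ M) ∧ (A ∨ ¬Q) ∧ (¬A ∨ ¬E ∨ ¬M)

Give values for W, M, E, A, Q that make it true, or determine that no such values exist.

W = False, M = True, E = False, A = True, Q = False

Unit clause (M) forces M = True.
In (A ∨ ¬M) only A is left, so A = True.
In (¬A ∨ ¬E ∨ ¬M) only ¬E is left, so E = False.
In (¬A ∨ ¬M ∨ ¬Q) only ¬Q is left, so Q = False.
Set W = False.
All clauses satisfied.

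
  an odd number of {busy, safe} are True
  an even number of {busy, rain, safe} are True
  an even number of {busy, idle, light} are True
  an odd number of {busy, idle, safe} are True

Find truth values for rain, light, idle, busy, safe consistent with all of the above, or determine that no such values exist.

rain = True, light = True, idle = False, busy = True, safe = False

{busy, safe}: 1 true → odd ✓
{busy, rain, safe}: 2 true → even ✓
{busy, idle, light}: 2 true → even ✓
{busy, idle, safe}: 1 true → odd ✓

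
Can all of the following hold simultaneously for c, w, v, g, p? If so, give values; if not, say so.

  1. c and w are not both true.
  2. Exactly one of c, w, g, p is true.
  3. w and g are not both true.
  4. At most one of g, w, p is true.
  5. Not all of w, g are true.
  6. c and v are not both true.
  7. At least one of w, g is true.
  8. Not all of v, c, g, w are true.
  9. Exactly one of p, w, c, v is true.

c = False, w = True, v = False, g = False, p = False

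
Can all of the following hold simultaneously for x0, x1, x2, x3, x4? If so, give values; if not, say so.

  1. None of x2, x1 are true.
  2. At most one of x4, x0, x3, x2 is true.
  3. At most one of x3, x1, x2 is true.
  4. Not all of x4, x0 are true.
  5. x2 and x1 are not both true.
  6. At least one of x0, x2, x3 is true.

x0=T, x1=F, x2=F, x3=F, x4=F

  (1) {x2, x1}: 0 true — none ✓
  (2) {x4, x0, x3, x2}: 1 true — at most one ✓
  (3) {x3, x1, x2}: 0 true — at most one ✓
  (4) {x4, x0}: 1/2 true — not all ✓
  (5) x2=F, x1=F — not both ✓
  (6) {x0, x2, x3}: 1 true — at least one ✓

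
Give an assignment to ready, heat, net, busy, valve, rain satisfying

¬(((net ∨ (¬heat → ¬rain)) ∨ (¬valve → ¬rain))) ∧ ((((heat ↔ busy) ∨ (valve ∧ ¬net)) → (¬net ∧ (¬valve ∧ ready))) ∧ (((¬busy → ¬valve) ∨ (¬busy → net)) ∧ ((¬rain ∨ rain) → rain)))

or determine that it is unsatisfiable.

ready = True; heat = False; net = False; busy = True; valve = False; rain = True

  ¬(((net ∨ (¬heat → ¬rain)) ∨ (¬valve → ¬rain))) = True
    (net ∨ (¬heat → ¬rain)) ∨ (¬valve → ¬rain) = False
      net ∨ (¬heat → ¬rain) = False
        ¬heat → ¬rain = False
          ¬heat = True
          ¬rain = False
      ¬valve → ¬rain = False
        ¬valve = True
        ¬rain = False
  (((heat ↔ busy) ∨ (valve ∧ ¬net)) → (¬net ∧ (¬valve ∧ ready))) ∧ (((¬busy → ¬valve) ∨ (¬busy → net)) ∧ ((¬rain ∨ rain) → rain)) = True
    ((heat ↔ busy) ∨ (valve ∧ ¬net)) → (¬net ∧ (¬valve ∧ ready)) = True
      (heat ↔ busy) ∨ (valve ∧ ¬net) = False
        heat ↔ busy = False
        valve ∧ ¬net = False
          ¬net = True
      ¬net ∧ (¬valve ∧ ready) = True
        ¬net = True
        ¬valve ∧ ready = True
          ¬valve = True
    ((¬busy → ¬valve) ∨ (¬busy → net)) ∧ ((¬rain ∨ rain) → rain) = True
      (¬busy → ¬valve) ∨ (¬busy → net) = True
        ¬busy → ¬valve = True
          ¬busy = False
          ¬valve = True
        ¬busy → net = True
          ¬busy = False
      (¬rain ∨ rain) → rain = True
        ¬rain ∨ rain = True
          ¬rain = False
Both conjuncts True, so the formula holds.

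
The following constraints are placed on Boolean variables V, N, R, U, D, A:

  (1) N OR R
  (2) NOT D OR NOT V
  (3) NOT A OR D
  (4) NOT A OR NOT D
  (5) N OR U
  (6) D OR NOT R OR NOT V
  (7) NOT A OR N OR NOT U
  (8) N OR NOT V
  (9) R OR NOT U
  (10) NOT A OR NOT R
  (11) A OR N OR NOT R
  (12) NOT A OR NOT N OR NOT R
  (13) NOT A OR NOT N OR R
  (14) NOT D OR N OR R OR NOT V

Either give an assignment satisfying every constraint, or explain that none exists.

Set V = False.
Try N = False:
  (N OR R) forces R = True.
  (N OR U) forces U = True.
  (NOT A OR N OR NOT U) forces A = False.
  clause (A OR N OR NOT R) is falsified — backtrack.
So N = True.
Set R = True.
  then (NOT A OR NOT R) forces A = False.
Set U = True.
Set D = False.
All clauses satisfied.

V: False, N: True, R: True, U: True, D: False, A: False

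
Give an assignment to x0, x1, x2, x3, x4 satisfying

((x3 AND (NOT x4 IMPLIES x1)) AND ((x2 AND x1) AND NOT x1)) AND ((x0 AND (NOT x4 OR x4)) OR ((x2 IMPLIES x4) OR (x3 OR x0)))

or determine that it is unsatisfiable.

UNSATISFIABLE

Case x1 = True: the conjunct NOT x1 is False.
Case x1 = False: the conjunct x1 is False.
Both cases fail — unsatisfiable.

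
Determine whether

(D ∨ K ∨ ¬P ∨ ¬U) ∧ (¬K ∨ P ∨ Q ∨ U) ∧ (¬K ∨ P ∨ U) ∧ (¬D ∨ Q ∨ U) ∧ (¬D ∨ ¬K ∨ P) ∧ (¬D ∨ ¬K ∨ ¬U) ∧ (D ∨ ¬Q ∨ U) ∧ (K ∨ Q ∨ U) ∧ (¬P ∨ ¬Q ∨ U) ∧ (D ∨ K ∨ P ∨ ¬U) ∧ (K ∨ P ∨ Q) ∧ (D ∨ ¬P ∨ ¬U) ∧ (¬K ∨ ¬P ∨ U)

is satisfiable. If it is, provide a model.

Q = False, P = True, D = True, U = True, K = False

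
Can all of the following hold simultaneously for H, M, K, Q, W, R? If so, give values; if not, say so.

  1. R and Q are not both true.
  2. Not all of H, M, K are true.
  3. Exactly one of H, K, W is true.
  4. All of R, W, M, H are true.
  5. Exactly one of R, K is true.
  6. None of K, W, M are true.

The formula is unsatisfiable.

Case M = True:
  Constraint (6) is violated (M=T) — contradiction.
Case M = False:
  Constraint (4) is violated (M=F) — contradiction.
Both cases fail — unsatisfiable.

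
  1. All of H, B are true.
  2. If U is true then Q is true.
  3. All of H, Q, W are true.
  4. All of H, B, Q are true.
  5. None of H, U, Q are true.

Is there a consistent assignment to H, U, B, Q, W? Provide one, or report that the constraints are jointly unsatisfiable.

Case H = True:
  Constraint (5) is violated (H=T) — contradiction.
Case H = False:
  Constraint (1) is violated (H=F) — contradiction.
Both cases fail — unsatisfiable.

No satisfying assignment exists.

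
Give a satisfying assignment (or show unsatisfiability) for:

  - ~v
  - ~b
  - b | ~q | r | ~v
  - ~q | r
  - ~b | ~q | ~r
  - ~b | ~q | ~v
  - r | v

Unit clause (~v) forces v = False.
Unit clause (~b) forces b = False.
In (r | v) only r is left, so r = True.
Set q = True.
Check each clause:
  (~v): ~v holds.
  (~b): ~b holds.
  (b | ~q | r | ~v): r holds.
  (~q | r): r holds.
  (~b | ~q | ~r): ~b holds.
  (~b | ~q | ~v): ~b holds.
  (r | v): r holds.
All clauses satisfied.

q=T, b=F, r=T, v=F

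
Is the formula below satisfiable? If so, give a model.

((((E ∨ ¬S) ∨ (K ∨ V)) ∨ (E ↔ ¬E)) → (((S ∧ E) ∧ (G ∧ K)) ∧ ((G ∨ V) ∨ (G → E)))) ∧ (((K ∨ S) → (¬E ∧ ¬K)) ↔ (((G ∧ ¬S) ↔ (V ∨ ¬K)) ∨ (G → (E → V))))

G: False, K: False, S: True, V: False, E: False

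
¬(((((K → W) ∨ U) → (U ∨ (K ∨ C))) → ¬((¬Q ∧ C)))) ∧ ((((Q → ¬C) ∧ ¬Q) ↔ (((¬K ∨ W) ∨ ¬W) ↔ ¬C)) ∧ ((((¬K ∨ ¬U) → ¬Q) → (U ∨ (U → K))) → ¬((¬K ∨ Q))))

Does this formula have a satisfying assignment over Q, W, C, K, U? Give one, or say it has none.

Case Q = True: the conjunct ¬(((((K → W) ∨ U) → (U ∨ (K ∨ C))) → ¬((¬Q ∧ C)))) becomes ¬(((((K → W) ∨ U) → (U ∨ (K ∨ C))) → True)) = False.
Case Q = False: the formula simplifies to ¬(((((K → W) ∨ U) → (U ∨ (K ∨ C))) → ¬C)) ∧ ((((¬K ∨ W) ∨ ¬W) ↔ ¬C) ∧ ((U ∨ (U → K)) → ¬(¬K))).
  C = True: simplifies to ¬(((¬K ∨ W) ∨ ¬W)) ∧ ((U ∨ (U → K)) → ¬(¬K)).
    W = True: the conjunct ¬(((¬K ∨ W) ∨ ¬W)) becomes ¬((True ∨ False)) = False.
    W = False: the conjunct ¬(((¬K ∨ W) ∨ ¬W)) becomes ¬((¬K ∨ True)) = False.
  C = False: the conjunct ¬(((((K → W) ∨ U) → (U ∨ (K ∨ C))) → ¬C)) becomes ¬(((((K → W) ∨ U) → (U ∨ K)) → True)) = False.
Both cases fail — unsatisfiable.

The formula is unsatisfiable.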